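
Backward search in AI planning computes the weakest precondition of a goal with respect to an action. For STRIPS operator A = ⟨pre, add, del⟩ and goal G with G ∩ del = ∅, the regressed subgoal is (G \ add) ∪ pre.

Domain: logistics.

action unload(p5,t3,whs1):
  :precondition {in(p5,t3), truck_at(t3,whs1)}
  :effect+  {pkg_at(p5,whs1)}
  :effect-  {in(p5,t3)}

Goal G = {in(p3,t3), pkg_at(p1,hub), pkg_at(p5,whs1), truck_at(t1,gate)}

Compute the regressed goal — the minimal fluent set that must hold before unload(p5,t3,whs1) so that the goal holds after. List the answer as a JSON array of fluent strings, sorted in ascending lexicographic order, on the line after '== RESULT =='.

Regress:
  G ∩ del = {}  (empty — regression defined)
  G \ add = {in(p3,t3), pkg_at(p1,hub), pkg_at(p5,whs1), truck_at(t1,gate)} \ {pkg_at(p5,whs1)} = {in(p3,t3), pkg_at(p1,hub), truck_at(t1,gate)}
  ∪ pre   = {in(p3,t3), pkg_at(p1,hub), truck_at(t1,gate)} ∪ {in(p5,t3), truck_at(t3,whs1)}
          = {in(p3,t3), in(p5,t3), pkg_at(p1,hub), truck_at(t1,gate), truck_at(t3,whs1)}

== RESULT ==
["in(p3,t3)", "in(p5,t3)", "pkg_at(p1,hub)", "truck_at(t1,gate)", "truck_at(t3,whs1)"]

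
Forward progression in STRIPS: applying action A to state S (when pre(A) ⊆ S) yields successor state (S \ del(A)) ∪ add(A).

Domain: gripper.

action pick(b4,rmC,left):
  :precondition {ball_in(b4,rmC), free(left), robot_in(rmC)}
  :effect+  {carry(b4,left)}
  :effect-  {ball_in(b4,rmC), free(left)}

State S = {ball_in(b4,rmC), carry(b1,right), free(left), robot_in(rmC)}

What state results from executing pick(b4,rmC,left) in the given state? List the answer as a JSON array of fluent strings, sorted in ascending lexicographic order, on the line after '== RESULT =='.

Progress:
  pre ⊆ S: {ball_in(b4,rmC), free(left), robot_in(rmC)} ⊆ S  — applicable
  S \ del = {carry(b1,right), robot_in(rmC)}
  ∪ add   = {carry(b1,right), carry(b4,left), robot_in(rmC)}

== RESULT ==
["carry(b1,right)", "carry(b4,left)", "robot_in(rmC)"]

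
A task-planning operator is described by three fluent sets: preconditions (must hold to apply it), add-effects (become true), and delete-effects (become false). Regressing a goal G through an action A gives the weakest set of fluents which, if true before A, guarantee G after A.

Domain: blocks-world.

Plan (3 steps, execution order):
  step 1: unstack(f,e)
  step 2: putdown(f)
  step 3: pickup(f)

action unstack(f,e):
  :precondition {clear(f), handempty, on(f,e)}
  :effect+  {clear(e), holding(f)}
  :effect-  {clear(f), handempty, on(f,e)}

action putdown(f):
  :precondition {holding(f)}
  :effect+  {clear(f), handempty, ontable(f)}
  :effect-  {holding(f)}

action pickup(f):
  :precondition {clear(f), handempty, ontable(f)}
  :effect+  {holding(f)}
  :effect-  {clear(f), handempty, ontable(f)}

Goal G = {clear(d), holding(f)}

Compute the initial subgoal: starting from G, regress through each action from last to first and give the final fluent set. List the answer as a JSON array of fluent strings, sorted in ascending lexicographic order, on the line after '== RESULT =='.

Regress step by step:
  through step 3 (pickup(f)): drop {holding(f)}, keep {clear(d)}, require {clear(f), handempty, ontable(f)}
    → {clear(d), clear(f), handempty, ontable(f)}
  through step 2 (putdown(f)): drop {clear(f), handempty, ontable(f)}, keep {clear(d)}, require {holding(f)}
    → {clear(d), holding(f)}
  through step 1 (unstack(f,e)): drop {holding(f)}, keep {clear(d)}, require {clear(f), handempty, on(f,e)}
    → {clear(d), clear(f), handempty, on(f,e)}

== RESULT ==
["clear(d)", "clear(f)", "handempty", "on(f,e)"]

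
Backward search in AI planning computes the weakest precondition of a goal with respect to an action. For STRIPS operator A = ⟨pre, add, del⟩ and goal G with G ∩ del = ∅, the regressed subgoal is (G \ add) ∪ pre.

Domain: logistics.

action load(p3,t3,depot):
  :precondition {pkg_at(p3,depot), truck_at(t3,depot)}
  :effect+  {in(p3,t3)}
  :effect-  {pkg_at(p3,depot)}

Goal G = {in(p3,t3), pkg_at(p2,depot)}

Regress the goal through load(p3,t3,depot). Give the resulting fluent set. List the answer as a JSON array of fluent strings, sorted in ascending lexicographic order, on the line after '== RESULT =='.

Compute (G \ add) ∪ pre:
  G ∩ del = {}  (empty — regression defined)
  G \ add = {in(p3,t3), pkg_at(p2,depot)} \ {in(p3,t3)} = {pkg_at(p2,depot)}
  ∪ pre   = {pkg_at(p2,depot)} ∪ {pkg_at(p3,depot), truck_at(t3,depot)}
          = {pkg_at(p2,depot), pkg_at(p3,depot), truck_at(t3,depot)}

== RESULT ==
["pkg_at(p2,depot)", "pkg_at(p3,depot)", "truck_at(t3,depot)"]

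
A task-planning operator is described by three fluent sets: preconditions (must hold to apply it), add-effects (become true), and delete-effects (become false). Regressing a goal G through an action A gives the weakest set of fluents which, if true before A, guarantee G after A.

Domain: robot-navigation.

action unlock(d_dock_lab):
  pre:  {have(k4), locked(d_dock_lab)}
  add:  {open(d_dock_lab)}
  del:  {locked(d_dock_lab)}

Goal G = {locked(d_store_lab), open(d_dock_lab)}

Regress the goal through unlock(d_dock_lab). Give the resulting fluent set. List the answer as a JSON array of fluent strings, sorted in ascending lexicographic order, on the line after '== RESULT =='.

Compute (G \ add) ∪ pre:
  G ∩ del = {}  (empty — regression defined)
  G \ add = {locked(d_store_lab), open(d_dock_lab)} \ {open(d_dock_lab)} = {locked(d_store_lab)}
  ∪ pre   = {locked(d_store_lab)} ∪ {have(k4), locked(d_dock_lab)}
          = {have(k4), locked(d_dock_lab), locked(d_store_lab)}

== RESULT ==
["have(k4)", "locked(d_dock_lab)", "locked(d_store_lab)"]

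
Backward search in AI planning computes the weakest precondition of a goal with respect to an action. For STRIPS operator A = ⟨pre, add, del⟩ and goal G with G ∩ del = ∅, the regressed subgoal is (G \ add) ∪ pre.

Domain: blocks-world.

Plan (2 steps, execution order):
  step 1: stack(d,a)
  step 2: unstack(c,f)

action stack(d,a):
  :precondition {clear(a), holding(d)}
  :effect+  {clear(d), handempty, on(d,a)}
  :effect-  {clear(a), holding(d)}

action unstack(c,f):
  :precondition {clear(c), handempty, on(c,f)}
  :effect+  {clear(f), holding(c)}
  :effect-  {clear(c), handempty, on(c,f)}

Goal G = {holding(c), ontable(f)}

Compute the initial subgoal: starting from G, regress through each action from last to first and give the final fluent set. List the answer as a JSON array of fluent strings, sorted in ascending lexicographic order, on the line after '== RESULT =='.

Work backward from the goal:
  through step 2 (unstack(c,f)): drop {holding(c)}, keep {ontable(f)}, require {clear(c), handempty, on(c,f)}
    → {clear(c), handempty, on(c,f), ontable(f)}
  through step 1 (stack(d,a)): drop {handempty}, keep {clear(c), on(c,f), ontable(f)}, require {clear(a), holding(d)}
    → {clear(a), clear(c), holding(d), on(c,f), ontable(f)}

== RESULT ==
["clear(a)", "clear(c)", "holding(d)", "on(c,f)", "ontable(f)"]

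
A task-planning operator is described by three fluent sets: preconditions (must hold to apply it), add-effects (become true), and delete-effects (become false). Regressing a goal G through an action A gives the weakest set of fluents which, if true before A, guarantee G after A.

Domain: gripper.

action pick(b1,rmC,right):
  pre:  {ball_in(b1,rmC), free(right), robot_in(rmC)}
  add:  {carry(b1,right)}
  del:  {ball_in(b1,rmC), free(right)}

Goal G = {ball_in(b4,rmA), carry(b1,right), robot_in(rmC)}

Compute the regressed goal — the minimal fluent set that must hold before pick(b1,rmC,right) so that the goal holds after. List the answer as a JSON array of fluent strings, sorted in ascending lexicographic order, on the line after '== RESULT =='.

Regress:
  G ∩ del = {}  (empty — regression defined)
  G \ add = {ball_in(b4,rmA), carry(b1,right), robot_in(rmC)} \ {carry(b1,right)} = {ball_in(b4,rmA), robot_in(rmC)}
  ∪ pre   = {ball_in(b4,rmA), robot_in(rmC)} ∪ {ball_in(b1,rmC), free(right), robot_in(rmC)}
          = {ball_in(b1,rmC), ball_in(b4,rmA), free(right), robot_in(rmC)}

== RESULT ==
["ball_in(b1,rmC)", "ball_in(b4,rmA)", "free(right)", "robot_in(rmC)"]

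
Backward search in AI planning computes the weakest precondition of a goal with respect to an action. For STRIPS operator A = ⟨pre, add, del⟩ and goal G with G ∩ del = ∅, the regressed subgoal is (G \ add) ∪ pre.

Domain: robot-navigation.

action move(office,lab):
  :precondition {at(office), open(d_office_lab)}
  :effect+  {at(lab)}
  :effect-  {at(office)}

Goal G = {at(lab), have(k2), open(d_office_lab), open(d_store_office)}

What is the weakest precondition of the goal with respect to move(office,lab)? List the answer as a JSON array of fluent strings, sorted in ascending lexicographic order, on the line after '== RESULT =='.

Compute (G \ add) ∪ pre:
  G ∩ del = {}  (empty — regression defined)
  G \ add = {at(lab), have(k2), open(d_office_lab), open(d_store_office)} \ {at(lab)} = {have(k2), open(d_office_lab), open(d_store_office)}
  ∪ pre   = {have(k2), open(d_office_lab), open(d_store_office)} ∪ {at(office), open(d_office_lab)}
          = {at(office), have(k2), open(d_office_lab), open(d_store_office)}

== RESULT ==
["at(office)", "have(k2)", "open(d_office_lab)", "open(d_store_office)"]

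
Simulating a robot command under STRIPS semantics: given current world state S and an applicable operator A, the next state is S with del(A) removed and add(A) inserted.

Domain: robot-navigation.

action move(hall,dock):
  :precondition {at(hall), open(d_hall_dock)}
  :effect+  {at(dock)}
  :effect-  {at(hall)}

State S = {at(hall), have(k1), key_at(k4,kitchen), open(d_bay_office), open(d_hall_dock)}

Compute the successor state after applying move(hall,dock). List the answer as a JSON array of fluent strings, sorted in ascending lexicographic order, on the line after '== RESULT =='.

Progress:
  pre ⊆ S: {at(hall), open(d_hall_dock)} ⊆ S  — applicable
  S \ del = {have(k1), key_at(k4,kitchen), open(d_bay_office), open(d_hall_dock)}
  ∪ add   = {at(dock), have(k1), key_at(k4,kitchen), open(d_bay_office), open(d_hall_dock)}

== RESULT ==
["at(dock)", "have(k1)", "key_at(k4,kitchen)", "open(d_bay_office)", "open(d_hall_dock)"]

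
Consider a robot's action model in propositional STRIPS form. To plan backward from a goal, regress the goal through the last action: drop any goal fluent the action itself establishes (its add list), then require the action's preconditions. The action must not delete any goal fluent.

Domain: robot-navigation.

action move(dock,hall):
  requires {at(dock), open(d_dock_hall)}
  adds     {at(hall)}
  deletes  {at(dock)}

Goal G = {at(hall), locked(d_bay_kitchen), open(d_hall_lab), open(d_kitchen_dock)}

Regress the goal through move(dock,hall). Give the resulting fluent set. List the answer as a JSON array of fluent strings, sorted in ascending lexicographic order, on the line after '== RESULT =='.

Compute (G \ add) ∪ pre:
  G ∩ del = {}  (empty — regression defined)
  G \ add = {at(hall), locked(d_bay_kitchen), open(d_hall_lab), open(d_kitchen_dock)} \ {at(hall)} = {locked(d_bay_kitchen), open(d_hall_lab), open(d_kitchen_dock)}
  ∪ pre   = {locked(d_bay_kitchen), open(d_hall_lab), open(d_kitchen_dock)} ∪ {at(dock), open(d_dock_hall)}
          = {at(dock), locked(d_bay_kitchen), open(d_dock_hall), open(d_hall_lab), open(d_kitchen_dock)}

== RESULT ==
["at(dock)", "locked(d_bay_kitchen)", "open(d_dock_hall)", "open(d_hall_lab)", "open(d_kitchen_dock)"]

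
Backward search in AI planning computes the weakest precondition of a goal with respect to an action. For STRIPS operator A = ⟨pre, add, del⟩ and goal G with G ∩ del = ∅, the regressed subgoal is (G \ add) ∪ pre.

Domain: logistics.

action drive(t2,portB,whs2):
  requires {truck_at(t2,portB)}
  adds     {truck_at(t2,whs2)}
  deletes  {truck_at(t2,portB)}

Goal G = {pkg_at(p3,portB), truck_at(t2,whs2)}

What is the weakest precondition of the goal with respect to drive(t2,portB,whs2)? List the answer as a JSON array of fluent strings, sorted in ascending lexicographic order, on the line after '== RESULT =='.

Compute (G \ add) ∪ pre:
  G ∩ del = {}  (empty — regression defined)
  G \ add = {pkg_at(p3,portB), truck_at(t2,whs2)} \ {truck_at(t2,whs2)} = {pkg_at(p3,portB)}
  ∪ pre   = {pkg_at(p3,portB)} ∪ {truck_at(t2,portB)}
          = {pkg_at(p3,portB), truck_at(t2,portB)}

== RESULT ==
["pkg_at(p3,portB)", "truck_at(t2,portB)"]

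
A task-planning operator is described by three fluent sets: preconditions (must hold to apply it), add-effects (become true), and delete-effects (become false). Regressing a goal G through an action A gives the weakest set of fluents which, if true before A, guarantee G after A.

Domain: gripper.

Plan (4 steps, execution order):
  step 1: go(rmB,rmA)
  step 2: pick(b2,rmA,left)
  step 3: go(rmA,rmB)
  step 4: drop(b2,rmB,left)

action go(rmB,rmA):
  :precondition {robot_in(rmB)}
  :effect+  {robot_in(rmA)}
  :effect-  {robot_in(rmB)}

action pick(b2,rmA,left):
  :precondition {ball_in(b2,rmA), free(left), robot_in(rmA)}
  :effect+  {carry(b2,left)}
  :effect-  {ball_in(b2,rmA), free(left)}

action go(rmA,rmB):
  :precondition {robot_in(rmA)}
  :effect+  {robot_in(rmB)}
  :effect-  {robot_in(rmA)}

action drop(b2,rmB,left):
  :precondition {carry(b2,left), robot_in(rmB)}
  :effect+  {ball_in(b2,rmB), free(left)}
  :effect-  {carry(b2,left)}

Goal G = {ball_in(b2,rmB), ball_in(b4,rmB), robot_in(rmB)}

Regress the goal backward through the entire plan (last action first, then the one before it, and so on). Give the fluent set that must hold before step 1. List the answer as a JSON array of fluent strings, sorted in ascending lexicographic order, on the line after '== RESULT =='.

Regress step by step:
  through step 4 (drop(b2,rmB,left)): drop {ball_in(b2,rmB)}, keep {ball_in(b4,rmB), robot_in(rmB)}, require {carry(b2,left), robot_in(rmB)}
    → {ball_in(b4,rmB), carry(b2,left), robot_in(rmB)}
  through step 3 (go(rmA,rmB)): drop {robot_in(rmB)}, keep {ball_in(b4,rmB), carry(b2,left)}, require {robot_in(rmA)}
    → {ball_in(b4,rmB), carry(b2,left), robot_in(rmA)}
  through step 2 (pick(b2,rmA,left)): drop {carry(b2,left)}, keep {ball_in(b4,rmB), robot_in(rmA)}, require {ball_in(b2,rmA), free(left), robot_in(rmA)}
    → {ball_in(b2,rmA), ball_in(b4,rmB), free(left), robot_in(rmA)}
  through step 1 (go(rmB,rmA)): drop {robot_in(rmA)}, keep {ball_in(b2,rmA), ball_in(b4,rmB), free(left)}, require {robot_in(rmB)}
    → {ball_in(b2,rmA), ball_in(b4,rmB), free(left), robot_in(rmB)}

== RESULT ==
["ball_in(b2,rmA)", "ball_in(b4,rmB)", "free(left)", "robot_in(rmB)"]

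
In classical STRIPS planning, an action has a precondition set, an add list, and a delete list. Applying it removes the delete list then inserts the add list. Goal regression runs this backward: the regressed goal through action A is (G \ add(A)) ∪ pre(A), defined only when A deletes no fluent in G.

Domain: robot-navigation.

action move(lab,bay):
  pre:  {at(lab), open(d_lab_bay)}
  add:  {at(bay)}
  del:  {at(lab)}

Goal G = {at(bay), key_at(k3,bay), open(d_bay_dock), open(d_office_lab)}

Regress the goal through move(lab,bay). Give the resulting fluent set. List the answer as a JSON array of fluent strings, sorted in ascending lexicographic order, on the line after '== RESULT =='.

Regress:
  G ∩ del = {}  (empty — regression defined)
  G \ add = {at(bay), key_at(k3,bay), open(d_bay_dock), open(d_office_lab)} \ {at(bay)} = {key_at(k3,bay), open(d_bay_dock), open(d_office_lab)}
  ∪ pre   = {key_at(k3,bay), open(d_bay_dock), open(d_office_lab)} ∪ {at(lab), open(d_lab_bay)}
          = {at(lab), key_at(k3,bay), open(d_bay_dock), open(d_lab_bay), open(d_office_lab)}

== RESULT ==
["at(lab)", "key_at(k3,bay)", "open(d_bay_dock)", "open(d_lab_bay)", "open(d_office_lab)"]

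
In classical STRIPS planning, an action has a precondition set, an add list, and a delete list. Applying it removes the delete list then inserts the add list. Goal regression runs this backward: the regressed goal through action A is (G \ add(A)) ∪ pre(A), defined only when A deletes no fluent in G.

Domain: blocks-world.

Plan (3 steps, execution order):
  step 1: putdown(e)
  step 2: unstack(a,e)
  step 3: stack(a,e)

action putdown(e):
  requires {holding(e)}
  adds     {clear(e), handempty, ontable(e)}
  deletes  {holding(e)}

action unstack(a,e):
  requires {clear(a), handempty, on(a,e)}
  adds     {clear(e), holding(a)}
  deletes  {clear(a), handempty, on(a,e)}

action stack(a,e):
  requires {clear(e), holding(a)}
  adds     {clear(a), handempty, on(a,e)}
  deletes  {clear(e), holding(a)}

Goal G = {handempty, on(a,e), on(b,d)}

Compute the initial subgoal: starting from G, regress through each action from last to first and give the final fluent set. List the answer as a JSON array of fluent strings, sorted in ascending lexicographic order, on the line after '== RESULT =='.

Regress step by step:
  through step 3 (stack(a,e)): drop {handempty, on(a,e)}, keep {on(b,d)}, require {clear(e), holding(a)}
    → {clear(e), holding(a), on(b,d)}
  through step 2 (unstack(a,e)): drop {clear(e), holding(a)}, keep {on(b,d)}, require {clear(a), handempty, on(a,e)}
    → {clear(a), handempty, on(a,e), on(b,d)}
  through step 1 (putdown(e)): drop {handempty}, keep {clear(a), on(a,e), on(b,d)}, require {holding(e)}
    → {clear(a), holding(e), on(a,e), on(b,d)}

== RESULT ==
["clear(a)", "holding(e)", "on(a,e)", "on(b,d)"]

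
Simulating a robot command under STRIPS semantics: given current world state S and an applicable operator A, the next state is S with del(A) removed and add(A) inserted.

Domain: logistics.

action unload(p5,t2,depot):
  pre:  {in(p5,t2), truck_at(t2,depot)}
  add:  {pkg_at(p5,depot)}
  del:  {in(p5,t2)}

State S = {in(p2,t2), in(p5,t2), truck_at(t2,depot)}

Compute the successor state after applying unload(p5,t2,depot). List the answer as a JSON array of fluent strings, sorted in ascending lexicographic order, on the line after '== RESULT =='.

Compute (S \ del) ∪ add:
  pre ⊆ S: {in(p5,t2), truck_at(t2,depot)} ⊆ S  — applicable
  S \ del = {in(p2,t2), truck_at(t2,depot)}
  ∪ add   = {in(p2,t2), pkg_at(p5,depot), truck_at(t2,depot)}

== RESULT ==
["in(p2,t2)", "pkg_at(p5,depot)", "truck_at(t2,depot)"]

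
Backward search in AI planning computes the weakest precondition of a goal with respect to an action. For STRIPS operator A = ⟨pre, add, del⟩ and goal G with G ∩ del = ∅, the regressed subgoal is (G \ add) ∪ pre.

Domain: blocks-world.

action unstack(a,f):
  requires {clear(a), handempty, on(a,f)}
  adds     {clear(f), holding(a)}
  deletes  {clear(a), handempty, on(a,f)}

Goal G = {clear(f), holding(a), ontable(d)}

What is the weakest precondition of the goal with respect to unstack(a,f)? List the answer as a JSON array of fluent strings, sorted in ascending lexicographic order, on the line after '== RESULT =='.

Compute (G \ add) ∪ pre:
  G ∩ del = {}  (empty — regression defined)
  G \ add = {clear(f), holding(a), ontable(d)} \ {clear(f), holding(a)} = {ontable(d)}
  ∪ pre   = {ontable(d)} ∪ {clear(a), handempty, on(a,f)}
          = {clear(a), handempty, on(a,f), ontable(d)}

== RESULT ==
["clear(a)", "handempty", "on(a,f)", "ontable(d)"]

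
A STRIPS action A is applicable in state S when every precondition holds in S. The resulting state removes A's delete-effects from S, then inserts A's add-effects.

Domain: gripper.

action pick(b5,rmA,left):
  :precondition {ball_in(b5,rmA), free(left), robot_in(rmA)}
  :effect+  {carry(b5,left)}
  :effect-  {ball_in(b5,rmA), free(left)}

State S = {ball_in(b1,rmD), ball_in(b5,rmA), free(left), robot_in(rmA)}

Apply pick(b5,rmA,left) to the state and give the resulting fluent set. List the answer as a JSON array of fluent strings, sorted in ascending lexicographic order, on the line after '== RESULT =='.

Progress:
  pre ⊆ S: {ball_in(b5,rmA), free(left), robot_in(rmA)} ⊆ S  — applicable
  S \ del = {ball_in(b1,rmD), robot_in(rmA)}
  ∪ add   = {ball_in(b1,rmD), carry(b5,left), robot_in(rmA)}

== RESULT ==
["ball_in(b1,rmD)", "carry(b5,left)", "robot_in(rmA)"]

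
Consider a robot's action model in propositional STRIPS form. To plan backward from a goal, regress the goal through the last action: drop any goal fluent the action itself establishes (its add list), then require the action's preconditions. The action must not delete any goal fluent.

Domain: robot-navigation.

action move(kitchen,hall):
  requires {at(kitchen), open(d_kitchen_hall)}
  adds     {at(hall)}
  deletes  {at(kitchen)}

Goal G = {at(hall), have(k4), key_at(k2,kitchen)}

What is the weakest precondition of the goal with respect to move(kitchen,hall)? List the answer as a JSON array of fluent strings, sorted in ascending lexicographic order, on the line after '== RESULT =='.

Compute (G \ add) ∪ pre:
  G ∩ del = {}  (empty — regression defined)
  G \ add = {at(hall), have(k4), key_at(k2,kitchen)} \ {at(hall)} = {have(k4), key_at(k2,kitchen)}
  ∪ pre   = {have(k4), key_at(k2,kitchen)} ∪ {at(kitchen), open(d_kitchen_hall)}
          = {at(kitchen), have(k4), key_at(k2,kitchen), open(d_kitchen_hall)}

== RESULT ==
["at(kitchen)", "have(k4)", "key_at(k2,kitchen)", "open(d_kitchen_hall)"]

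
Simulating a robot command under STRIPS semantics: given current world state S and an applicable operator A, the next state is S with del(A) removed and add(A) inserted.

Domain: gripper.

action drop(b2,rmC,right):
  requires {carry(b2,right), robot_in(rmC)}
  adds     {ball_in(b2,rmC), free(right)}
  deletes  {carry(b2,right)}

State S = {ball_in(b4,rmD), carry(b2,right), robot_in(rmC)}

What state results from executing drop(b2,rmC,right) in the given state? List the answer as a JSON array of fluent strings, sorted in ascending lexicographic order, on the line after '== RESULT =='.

Compute (S \ del) ∪ add:
  pre ⊆ S: {carry(b2,right), robot_in(rmC)} ⊆ S  — applicable
  S \ del = {ball_in(b4,rmD), robot_in(rmC)}
  ∪ add   = {ball_in(b2,rmC), ball_in(b4,rmD), free(right), robot_in(rmC)}

== RESULT ==
["ball_in(b2,rmC)", "ball_in(b4,rmD)", "free(right)", "robot_in(rmC)"]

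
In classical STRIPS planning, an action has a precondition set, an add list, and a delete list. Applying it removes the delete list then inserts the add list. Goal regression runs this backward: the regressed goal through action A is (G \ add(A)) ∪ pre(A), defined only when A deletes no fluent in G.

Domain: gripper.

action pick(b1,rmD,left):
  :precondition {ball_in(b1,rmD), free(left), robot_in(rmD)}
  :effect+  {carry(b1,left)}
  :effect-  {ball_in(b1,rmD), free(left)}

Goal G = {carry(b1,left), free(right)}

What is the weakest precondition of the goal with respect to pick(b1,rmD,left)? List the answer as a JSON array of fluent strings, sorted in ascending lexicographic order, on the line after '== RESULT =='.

Regress:
  G ∩ del = {}  (empty — regression defined)
  G \ add = {carry(b1,left), free(right)} \ {carry(b1,left)} = {free(right)}
  ∪ pre   = {free(right)} ∪ {ball_in(b1,rmD), free(left), robot_in(rmD)}
          = {ball_in(b1,rmD), free(left), free(right), robot_in(rmD)}

== RESULT ==
["ball_in(b1,rmD)", "free(left)", "free(right)", "robot_in(rmD)"]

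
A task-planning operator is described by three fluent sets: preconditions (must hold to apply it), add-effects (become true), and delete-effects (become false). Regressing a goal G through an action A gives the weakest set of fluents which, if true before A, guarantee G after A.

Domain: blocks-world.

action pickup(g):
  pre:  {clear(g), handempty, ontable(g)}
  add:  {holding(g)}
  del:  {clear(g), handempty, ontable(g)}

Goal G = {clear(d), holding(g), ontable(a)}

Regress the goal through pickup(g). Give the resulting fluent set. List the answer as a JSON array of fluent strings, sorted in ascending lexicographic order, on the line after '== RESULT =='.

Compute (G \ add) ∪ pre:
  G ∩ del = {}  (empty — regression defined)
  G \ add = {clear(d), holding(g), ontable(a)} \ {holding(g)} = {clear(d), ontable(a)}
  ∪ pre   = {clear(d), ontable(a)} ∪ {clear(g), handempty, ontable(g)}
          = {clear(d), clear(g), handempty, ontable(a), ontable(g)}

== RESULT ==
["clear(d)", "clear(g)", "handempty", "ontable(a)", "ontable(g)"]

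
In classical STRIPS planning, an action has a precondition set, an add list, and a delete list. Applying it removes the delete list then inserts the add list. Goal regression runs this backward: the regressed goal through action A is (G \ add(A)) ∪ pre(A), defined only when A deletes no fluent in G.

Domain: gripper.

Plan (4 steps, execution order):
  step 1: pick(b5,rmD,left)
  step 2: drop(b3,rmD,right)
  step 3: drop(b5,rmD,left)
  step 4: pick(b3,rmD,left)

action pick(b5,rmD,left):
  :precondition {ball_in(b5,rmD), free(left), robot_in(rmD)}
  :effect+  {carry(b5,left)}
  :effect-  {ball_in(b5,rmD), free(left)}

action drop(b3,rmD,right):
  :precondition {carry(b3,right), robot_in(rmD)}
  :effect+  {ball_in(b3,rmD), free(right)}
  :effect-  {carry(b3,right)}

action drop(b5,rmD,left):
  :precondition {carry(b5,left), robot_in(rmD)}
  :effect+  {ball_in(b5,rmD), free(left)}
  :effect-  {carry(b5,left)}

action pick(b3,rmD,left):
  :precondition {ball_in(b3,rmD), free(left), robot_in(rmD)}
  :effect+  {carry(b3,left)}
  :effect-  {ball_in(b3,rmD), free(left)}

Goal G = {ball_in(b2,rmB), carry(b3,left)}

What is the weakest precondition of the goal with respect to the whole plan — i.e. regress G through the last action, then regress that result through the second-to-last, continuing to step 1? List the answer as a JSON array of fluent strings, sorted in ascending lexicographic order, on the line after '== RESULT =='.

Regress step by step:
  through step 4 (pick(b3,rmD,left)): drop {carry(b3,left)}, keep {ball_in(b2,rmB)}, require {ball_in(b3,rmD), free(left), robot_in(rmD)}
    → {ball_in(b2,rmB), ball_in(b3,rmD), free(left), robot_in(rmD)}
  through step 3 (drop(b5,rmD,left)): drop {free(left)}, keep {ball_in(b2,rmB), ball_in(b3,rmD), robot_in(rmD)}, require {carry(b5,left), robot_in(rmD)}
    → {ball_in(b2,rmB), ball_in(b3,rmD), carry(b5,left), robot_in(rmD)}
  through step 2 (drop(b3,rmD,right)): drop {ball_in(b3,rmD)}, keep {ball_in(b2,rmB), carry(b5,left), robot_in(rmD)}, require {carry(b3,right), robot_in(rmD)}
    → {ball_in(b2,rmB), carry(b3,right), carry(b5,left), robot_in(rmD)}
  through step 1 (pick(b5,rmD,left)): drop {carry(b5,left)}, keep {ball_in(b2,rmB), carry(b3,right), robot_in(rmD)}, require {ball_in(b5,rmD), free(left), robot_in(rmD)}
    → {ball_in(b2,rmB), ball_in(b5,rmD), carry(b3,right), free(left), robot_in(rmD)}

== RESULT ==
["ball_in(b2,rmB)", "ball_in(b5,rmD)", "carry(b3,right)", "free(left)", "robot_in(rmD)"]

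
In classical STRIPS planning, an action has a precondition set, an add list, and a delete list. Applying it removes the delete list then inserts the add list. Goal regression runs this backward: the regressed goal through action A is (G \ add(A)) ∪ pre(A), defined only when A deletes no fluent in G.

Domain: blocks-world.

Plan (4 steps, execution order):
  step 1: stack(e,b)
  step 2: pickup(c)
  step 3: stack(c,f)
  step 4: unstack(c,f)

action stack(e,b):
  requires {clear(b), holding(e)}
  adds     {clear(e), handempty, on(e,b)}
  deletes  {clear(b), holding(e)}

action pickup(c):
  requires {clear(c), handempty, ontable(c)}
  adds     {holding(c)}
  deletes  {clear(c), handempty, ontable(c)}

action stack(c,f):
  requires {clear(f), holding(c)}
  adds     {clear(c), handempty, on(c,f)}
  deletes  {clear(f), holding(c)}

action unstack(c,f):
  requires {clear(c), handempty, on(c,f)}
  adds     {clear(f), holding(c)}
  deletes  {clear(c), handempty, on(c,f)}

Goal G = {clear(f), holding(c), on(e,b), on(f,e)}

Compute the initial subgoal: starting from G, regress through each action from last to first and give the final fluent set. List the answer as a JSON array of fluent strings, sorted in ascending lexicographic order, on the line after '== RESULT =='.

Regress step by step:
  through step 4 (unstack(c,f)): drop {clear(f), holding(c)}, keep {on(e,b), on(f,e)}, require {clear(c), handempty, on(c,f)}
    → {clear(c), handempty, on(c,f), on(e,b), on(f,e)}
  through step 3 (stack(c,f)): drop {clear(c), handempty, on(c,f)}, keep {on(e,b), on(f,e)}, require {clear(f), holding(c)}
    → {clear(f), holding(c), on(e,b), on(f,e)}
  through step 2 (pickup(c)): drop {holding(c)}, keep {clear(f), on(e,b), on(f,e)}, require {clear(c), handempty, ontable(c)}
    → {clear(c), clear(f), handempty, on(e,b), on(f,e), ontable(c)}
  through step 1 (stack(e,b)): drop {handempty, on(e,b)}, keep {clear(c), clear(f), on(f,e), ontable(c)}, require {clear(b), holding(e)}
    → {clear(b), clear(c), clear(f), holding(e), on(f,e), ontable(c)}

== RESULT ==
["clear(b)", "clear(c)", "clear(f)", "holding(e)", "on(f,e)", "ontable(c)"]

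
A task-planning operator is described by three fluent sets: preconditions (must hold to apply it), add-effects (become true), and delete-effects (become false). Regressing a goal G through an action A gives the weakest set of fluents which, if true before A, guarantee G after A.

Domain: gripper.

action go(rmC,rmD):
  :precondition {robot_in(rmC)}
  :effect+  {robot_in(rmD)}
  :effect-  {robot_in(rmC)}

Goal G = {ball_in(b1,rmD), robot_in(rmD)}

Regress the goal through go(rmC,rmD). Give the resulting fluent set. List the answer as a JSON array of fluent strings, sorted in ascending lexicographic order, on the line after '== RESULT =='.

Compute (G \ add) ∪ pre:
  G ∩ del = {}  (empty — regression defined)
  G \ add = {ball_in(b1,rmD), robot_in(rmD)} \ {robot_in(rmD)} = {ball_in(b1,rmD)}
  ∪ pre   = {ball_in(b1,rmD)} ∪ {robot_in(rmC)}
          = {ball_in(b1,rmD), robot_in(rmC)}

== RESULT ==
["ball_in(b1,rmD)", "robot_in(rmC)"]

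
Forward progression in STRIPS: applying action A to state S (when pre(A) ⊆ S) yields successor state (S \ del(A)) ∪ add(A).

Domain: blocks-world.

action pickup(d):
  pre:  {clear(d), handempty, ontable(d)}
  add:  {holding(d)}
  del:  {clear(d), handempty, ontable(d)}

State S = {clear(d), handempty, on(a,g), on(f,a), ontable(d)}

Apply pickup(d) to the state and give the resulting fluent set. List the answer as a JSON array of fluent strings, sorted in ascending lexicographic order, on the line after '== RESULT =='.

Progress:
  pre ⊆ S: {clear(d), handempty, ontable(d)} ⊆ S  — applicable
  S \ del = {on(a,g), on(f,a)}
  ∪ add   = {holding(d), on(a,g), on(f,a)}

== RESULT ==
["holding(d)", "on(a,g)", "on(f,a)"]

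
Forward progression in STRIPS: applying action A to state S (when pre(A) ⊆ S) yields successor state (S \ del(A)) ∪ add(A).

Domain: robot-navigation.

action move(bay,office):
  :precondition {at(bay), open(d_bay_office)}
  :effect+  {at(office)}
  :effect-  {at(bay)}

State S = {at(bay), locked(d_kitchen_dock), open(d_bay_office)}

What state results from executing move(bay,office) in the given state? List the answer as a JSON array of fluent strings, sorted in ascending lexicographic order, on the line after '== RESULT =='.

Compute (S \ del) ∪ add:
  pre ⊆ S: {at(bay), open(d_bay_office)} ⊆ S  — applicable
  S \ del = {locked(d_kitchen_dock), open(d_bay_office)}
  ∪ add   = {at(office), locked(d_kitchen_dock), open(d_bay_office)}

== RESULT ==
["at(office)", "locked(d_kitchen_dock)", "open(d_bay_office)"]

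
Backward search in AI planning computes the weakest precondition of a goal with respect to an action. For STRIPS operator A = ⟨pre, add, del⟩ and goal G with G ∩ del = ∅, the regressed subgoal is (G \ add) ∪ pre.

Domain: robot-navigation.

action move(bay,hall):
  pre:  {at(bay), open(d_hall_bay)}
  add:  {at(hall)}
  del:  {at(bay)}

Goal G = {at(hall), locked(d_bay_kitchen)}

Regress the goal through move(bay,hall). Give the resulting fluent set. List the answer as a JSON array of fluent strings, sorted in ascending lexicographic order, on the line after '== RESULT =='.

Compute (G \ add) ∪ pre:
  G ∩ del = {}  (empty — regression defined)
  G \ add = {at(hall), locked(d_bay_kitchen)} \ {at(hall)} = {locked(d_bay_kitchen)}
  ∪ pre   = {locked(d_bay_kitchen)} ∪ {at(bay), open(d_hall_bay)}
          = {at(bay), locked(d_bay_kitchen), open(d_hall_bay)}

== RESULT ==
["at(bay)", "locked(d_bay_kitchen)", "open(d_hall_bay)"]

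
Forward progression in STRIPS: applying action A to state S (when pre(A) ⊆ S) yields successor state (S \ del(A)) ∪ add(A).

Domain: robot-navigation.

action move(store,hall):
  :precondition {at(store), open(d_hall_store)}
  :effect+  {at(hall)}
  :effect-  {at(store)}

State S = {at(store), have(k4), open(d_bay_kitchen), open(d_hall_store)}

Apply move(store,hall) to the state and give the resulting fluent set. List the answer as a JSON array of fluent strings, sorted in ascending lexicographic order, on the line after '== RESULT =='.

Compute (S \ del) ∪ add:
  pre ⊆ S: {at(store), open(d_hall_store)} ⊆ S  — applicable
  S \ del = {have(k4), open(d_bay_kitchen), open(d_hall_store)}
  ∪ add   = {at(hall), have(k4), open(d_bay_kitchen), open(d_hall_store)}

== RESULT ==
["at(hall)", "have(k4)", "open(d_bay_kitchen)", "open(d_hall_store)"]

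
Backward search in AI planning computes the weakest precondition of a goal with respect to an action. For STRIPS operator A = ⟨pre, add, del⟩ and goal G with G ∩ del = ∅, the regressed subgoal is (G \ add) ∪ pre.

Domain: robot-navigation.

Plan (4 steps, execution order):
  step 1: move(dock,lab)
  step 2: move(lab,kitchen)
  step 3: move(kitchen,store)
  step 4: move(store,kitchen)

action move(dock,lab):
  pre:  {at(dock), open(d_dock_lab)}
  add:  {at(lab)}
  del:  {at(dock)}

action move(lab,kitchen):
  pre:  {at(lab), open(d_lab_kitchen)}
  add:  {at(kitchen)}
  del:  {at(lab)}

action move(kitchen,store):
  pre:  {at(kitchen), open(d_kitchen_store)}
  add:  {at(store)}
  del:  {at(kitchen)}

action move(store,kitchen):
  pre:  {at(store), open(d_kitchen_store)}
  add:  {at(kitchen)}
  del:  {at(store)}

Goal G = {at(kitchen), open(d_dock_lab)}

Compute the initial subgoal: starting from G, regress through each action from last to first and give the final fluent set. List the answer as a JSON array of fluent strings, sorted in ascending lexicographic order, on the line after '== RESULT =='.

Work backward from the goal:
  through step 4 (move(store,kitchen)): drop {at(kitchen)}, keep {open(d_dock_lab)}, require {at(store), open(d_kitchen_store)}
    → {at(store), open(d_dock_lab), open(d_kitchen_store)}
  through step 3 (move(kitchen,store)): drop {at(store)}, keep {open(d_dock_lab), open(d_kitchen_store)}, require {at(kitchen), open(d_kitchen_store)}
    → {at(kitchen), open(d_dock_lab), open(d_kitchen_store)}
  through step 2 (move(lab,kitchen)): drop {at(kitchen)}, keep {open(d_dock_lab), open(d_kitchen_store)}, require {at(lab), open(d_lab_kitchen)}
    → {at(lab), open(d_dock_lab), open(d_kitchen_store), open(d_lab_kitchen)}
  through step 1 (move(dock,lab)): drop {at(lab)}, keep {open(d_dock_lab), open(d_kitchen_store), open(d_lab_kitchen)}, require {at(dock), open(d_dock_lab)}
    → {at(dock), open(d_dock_lab), open(d_kitchen_store), open(d_lab_kitchen)}

== RESULT ==
["at(dock)", "open(d_dock_lab)", "open(d_kitchen_store)", "open(d_lab_kitchen)"]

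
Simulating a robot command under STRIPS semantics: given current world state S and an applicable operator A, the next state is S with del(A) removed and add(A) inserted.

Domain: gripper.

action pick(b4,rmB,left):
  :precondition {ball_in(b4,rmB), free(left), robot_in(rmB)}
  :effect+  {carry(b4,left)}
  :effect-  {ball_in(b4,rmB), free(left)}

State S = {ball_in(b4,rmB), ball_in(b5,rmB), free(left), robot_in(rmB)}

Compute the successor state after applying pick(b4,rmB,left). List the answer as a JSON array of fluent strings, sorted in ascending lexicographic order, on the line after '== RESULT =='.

Compute (S \ del) ∪ add:
  pre ⊆ S: {ball_in(b4,rmB), free(left), robot_in(rmB)} ⊆ S  — applicable
  S \ del = {ball_in(b5,rmB), robot_in(rmB)}
  ∪ add   = {ball_in(b5,rmB), carry(b4,left), robot_in(rmB)}

== RESULT ==
["ball_in(b5,rmB)", "carry(b4,left)", "robot_in(rmB)"]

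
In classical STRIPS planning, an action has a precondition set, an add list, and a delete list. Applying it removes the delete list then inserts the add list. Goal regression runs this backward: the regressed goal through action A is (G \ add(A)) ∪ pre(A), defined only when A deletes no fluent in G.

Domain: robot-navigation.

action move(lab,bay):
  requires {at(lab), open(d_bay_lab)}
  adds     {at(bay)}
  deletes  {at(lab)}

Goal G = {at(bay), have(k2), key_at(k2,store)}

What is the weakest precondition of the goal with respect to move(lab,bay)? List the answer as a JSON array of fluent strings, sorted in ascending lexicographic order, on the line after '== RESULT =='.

Compute (G \ add) ∪ pre:
  G ∩ del = {}  (empty — regression defined)
  G \ add = {at(bay), have(k2), key_at(k2,store)} \ {at(bay)} = {have(k2), key_at(k2,store)}
  ∪ pre   = {have(k2), key_at(k2,store)} ∪ {at(lab), open(d_bay_lab)}
          = {at(lab), have(k2), key_at(k2,store), open(d_bay_lab)}

== RESULT ==
["at(lab)", "have(k2)", "key_at(k2,store)", "open(d_bay_lab)"]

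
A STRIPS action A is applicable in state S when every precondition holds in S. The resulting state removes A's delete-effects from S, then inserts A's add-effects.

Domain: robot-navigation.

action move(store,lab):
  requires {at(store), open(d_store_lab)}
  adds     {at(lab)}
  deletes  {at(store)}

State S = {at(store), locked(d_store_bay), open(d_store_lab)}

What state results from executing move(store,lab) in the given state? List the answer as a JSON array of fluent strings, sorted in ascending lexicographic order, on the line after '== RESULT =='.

Progress:
  pre ⊆ S: {at(store), open(d_store_lab)} ⊆ S  — applicable
  S \ del = {locked(d_store_bay), open(d_store_lab)}
  ∪ add   = {at(lab), locked(d_store_bay), open(d_store_lab)}

== RESULT ==
["at(lab)", "locked(d_store_bay)", "open(d_store_lab)"]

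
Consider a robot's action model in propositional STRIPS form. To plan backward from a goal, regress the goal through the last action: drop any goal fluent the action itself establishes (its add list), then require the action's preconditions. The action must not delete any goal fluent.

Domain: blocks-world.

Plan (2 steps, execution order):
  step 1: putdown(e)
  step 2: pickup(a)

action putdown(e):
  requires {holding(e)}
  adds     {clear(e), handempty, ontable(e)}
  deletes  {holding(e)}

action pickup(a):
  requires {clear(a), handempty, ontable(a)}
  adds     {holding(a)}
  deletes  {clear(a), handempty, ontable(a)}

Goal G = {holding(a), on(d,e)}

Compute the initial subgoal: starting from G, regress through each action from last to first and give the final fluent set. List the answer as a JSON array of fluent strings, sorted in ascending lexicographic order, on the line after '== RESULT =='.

Work backward from the goal:
  through step 2 (pickup(a)): drop {holding(a)}, keep {on(d,e)}, require {clear(a), handempty, ontable(a)}
    → {clear(a), handempty, on(d,e), ontable(a)}
  through step 1 (putdown(e)): drop {handempty}, keep {clear(a), on(d,e), ontable(a)}, require {holding(e)}
    → {clear(a), holding(e), on(d,e), ontable(a)}

== RESULT ==
["clear(a)", "holding(e)", "on(d,e)", "ontable(a)"]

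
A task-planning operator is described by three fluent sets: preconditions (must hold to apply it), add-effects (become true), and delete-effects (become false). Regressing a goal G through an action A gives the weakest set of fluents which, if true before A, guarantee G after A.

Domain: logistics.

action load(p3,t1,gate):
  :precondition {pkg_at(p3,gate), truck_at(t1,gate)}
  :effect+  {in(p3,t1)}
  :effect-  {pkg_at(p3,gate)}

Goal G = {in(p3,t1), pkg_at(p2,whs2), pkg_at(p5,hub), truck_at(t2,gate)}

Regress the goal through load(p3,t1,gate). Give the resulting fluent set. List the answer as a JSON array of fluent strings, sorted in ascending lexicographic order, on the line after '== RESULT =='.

Regress:
  G ∩ del = {}  (empty — regression defined)
  G \ add = {in(p3,t1), pkg_at(p2,whs2), pkg_at(p5,hub), truck_at(t2,gate)} \ {in(p3,t1)} = {pkg_at(p2,whs2), pkg_at(p5,hub), truck_at(t2,gate)}
  ∪ pre   = {pkg_at(p2,whs2), pkg_at(p5,hub), truck_at(t2,gate)} ∪ {pkg_at(p3,gate), truck_at(t1,gate)}
          = {pkg_at(p2,whs2), pkg_at(p3,gate), pkg_at(p5,hub), truck_at(t1,gate), truck_at(t2,gate)}

== RESULT ==
["pkg_at(p2,whs2)", "pkg_at(p3,gate)", "pkg_at(p5,hub)", "truck_at(t1,gate)", "truck_at(t2,gate)"]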